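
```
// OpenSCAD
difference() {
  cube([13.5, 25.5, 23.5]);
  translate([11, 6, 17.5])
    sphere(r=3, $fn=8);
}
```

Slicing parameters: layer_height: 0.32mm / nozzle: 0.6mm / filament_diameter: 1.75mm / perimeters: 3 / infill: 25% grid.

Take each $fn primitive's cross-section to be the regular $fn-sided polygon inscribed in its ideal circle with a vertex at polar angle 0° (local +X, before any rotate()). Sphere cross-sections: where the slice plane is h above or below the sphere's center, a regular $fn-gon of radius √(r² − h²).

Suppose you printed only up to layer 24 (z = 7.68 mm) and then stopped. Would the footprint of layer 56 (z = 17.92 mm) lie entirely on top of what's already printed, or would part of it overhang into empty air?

entirely on top

Compare the two slices. At z = 7.68: the cube is present — its section is the full 13.5×25.5 rectangle (area 344.25 mm²); the sphere at (11, 6) is not intersected at this z (|z−center|=9.820 > r=3); After the difference (first − rest): none of the subtracted shapes is present at this height, so the 13.5×25.5 cube is unchanged — area = 344.25 mm². At z = 17.92: the cube is present — its section is the full 13.5×25.5 rectangle (area 344.25 mm²); the r=3 sphere at (11, 6) contributes a regular 8-gon of circumradius √(3²−0.42²) = 2.970 (area = (8/2)·2.970²·sin(360°/8) = 24.96 mm²); Subtracting the remaining from the first: starting from the 13.5×25.5 cube (344.25 mm²), the r=3 sphere at (11, 6) partially overlaps it — only the 24.42 mm² overlap (of its 24.96 mm²) is removed, clipping the outline — area = 319.83 mm². Checking containment: the cross-section at z = 17.92 is a subset of the cross-section at z = 7.68.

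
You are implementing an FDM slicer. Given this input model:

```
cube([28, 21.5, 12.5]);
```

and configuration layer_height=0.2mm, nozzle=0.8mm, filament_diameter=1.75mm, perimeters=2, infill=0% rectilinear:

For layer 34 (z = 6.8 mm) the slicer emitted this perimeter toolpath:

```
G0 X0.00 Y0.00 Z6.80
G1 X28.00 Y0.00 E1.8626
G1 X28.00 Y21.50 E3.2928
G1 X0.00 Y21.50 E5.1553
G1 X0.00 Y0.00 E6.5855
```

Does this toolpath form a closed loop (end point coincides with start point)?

Start point (G0): (0.00, 0.00). End point (last G1): the path returns to the start — closed.

yes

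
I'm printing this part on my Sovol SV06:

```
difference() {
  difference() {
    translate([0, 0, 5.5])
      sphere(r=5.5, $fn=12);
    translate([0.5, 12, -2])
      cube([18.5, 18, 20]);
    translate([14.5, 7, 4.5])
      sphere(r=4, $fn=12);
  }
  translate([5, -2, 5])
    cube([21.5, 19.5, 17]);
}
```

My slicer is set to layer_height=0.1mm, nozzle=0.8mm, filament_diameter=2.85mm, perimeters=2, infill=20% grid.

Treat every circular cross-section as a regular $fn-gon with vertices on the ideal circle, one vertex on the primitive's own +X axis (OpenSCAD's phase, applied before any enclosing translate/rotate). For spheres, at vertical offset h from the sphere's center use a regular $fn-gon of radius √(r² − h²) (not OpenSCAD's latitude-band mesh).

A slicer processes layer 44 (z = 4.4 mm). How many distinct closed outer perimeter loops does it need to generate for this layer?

1

At z = 4.4 mm: the r=5.5 sphere contributes a regular 12-gon of circumradius √(5.5²−1.1²) = 5.389; the cube at (0.5, 12) is present — its section is the full 18.5×18 rectangle; the r=4 sphere at (14.5, 7) contributes a regular 12-gon of circumradius √(4²−0.1²) = 3.999; After the difference (first − rest): starting from the r=5.5 sphere, the 18.5×18 cube at (0.5, 12) misses the remaining region (no effect); the r=4 sphere at (14.5, 7) misses the remaining region (no effect) — 1 connected region; the cube at (5, -2) is not intersected at this z (z outside [5, 22]); Taking the first minus the rest: none of the subtracted shapes is present at this height, so that combined region is unchanged — 1 connected region. The result has 1 disconnected region.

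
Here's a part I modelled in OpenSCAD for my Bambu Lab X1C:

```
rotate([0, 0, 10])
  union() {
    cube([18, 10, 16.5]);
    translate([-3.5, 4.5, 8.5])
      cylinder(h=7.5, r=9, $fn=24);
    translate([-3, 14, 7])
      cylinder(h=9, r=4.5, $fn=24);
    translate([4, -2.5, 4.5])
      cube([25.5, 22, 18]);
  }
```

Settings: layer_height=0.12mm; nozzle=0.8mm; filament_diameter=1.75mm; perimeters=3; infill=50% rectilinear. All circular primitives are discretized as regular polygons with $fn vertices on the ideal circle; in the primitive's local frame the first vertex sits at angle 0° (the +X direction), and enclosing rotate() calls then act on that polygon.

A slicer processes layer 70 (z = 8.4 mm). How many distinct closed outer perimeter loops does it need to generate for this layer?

2

At z = 8.4 mm: the cube (footprint 18×10) is included at this height; the cylinder at (-3.5, 4.5) does not reach this height (z outside [8.5, 16]); the r=4.5 cylinder at (-3, 14) gives a regular 24-gon of circumradius 4.5 (constant along its height); the cube at (4, -2.5) (footprint 25.5×22) is included at this height; Taking the union: the regions partially overlap (shared area 140.00 mm²), so overlapping operands fuse into one piece — 2 connected regions; (whole slice rotated 10° about Z — lengths, areas and connectivity unchanged). The result has 2 disconnected regions.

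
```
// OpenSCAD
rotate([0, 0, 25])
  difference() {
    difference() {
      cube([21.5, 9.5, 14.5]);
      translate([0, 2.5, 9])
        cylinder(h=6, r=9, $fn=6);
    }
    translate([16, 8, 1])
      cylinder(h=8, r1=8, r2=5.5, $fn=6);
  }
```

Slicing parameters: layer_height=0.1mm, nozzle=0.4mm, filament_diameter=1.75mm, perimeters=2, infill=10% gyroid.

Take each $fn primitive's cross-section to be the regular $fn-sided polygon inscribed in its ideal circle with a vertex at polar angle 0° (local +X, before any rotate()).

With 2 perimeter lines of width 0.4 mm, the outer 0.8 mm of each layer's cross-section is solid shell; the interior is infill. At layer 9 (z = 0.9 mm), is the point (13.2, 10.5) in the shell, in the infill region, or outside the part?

At z = 0.9 mm: the cube (footprint 21.5×9.5) is included at this height; the cylinder at (0, 2.5) does not reach this height (z outside [9, 15]); Taking the first minus the rest: none of the subtracted shapes is present at this height, so the 21.5×9.5 cube is unchanged — 1 connected region; the cone at (16, 8) does not reach this height (z outside [1, 9]); After the difference (first − rest): none of the subtracted shapes is present at this height, so that combined region is unchanged — 1 connected region; (whole slice rotated 25° about Z — lengths, areas and connectivity unchanged). Overall, the cross-section is a single solid region. Undo the 25° rotation: the query point maps to (16.401, 3.938) in the un-rotated model frame. The nearest boundary edge runs (0.00, 0.00)→(21.50, 0.00); distance from the point to it = 3.94 mm. The point is inside the cross-section and 3.94 mm from the nearest boundary — more than the 0.8 mm shell width (2 × 0.4), so it's in the infill interior.

infill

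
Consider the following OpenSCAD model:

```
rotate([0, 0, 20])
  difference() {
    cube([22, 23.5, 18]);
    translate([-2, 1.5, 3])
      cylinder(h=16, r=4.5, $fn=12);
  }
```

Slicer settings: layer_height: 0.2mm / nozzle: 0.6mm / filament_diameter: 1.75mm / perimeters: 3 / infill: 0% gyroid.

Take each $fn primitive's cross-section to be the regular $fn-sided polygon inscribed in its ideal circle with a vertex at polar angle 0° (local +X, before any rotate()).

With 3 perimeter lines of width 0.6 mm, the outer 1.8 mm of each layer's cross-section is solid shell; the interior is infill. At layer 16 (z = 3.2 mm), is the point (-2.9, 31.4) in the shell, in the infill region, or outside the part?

outside

At z = 3.2 mm: the cube (footprint 22×23.5) is included at this height; the r=4.5 cylinder at (-2, 1.5) contributes a regular 12-gon of circumradius 4.5; Subtracting the remaining from the first: starting from the 22×23.5 cube, the r=4.5 cylinder at (-2, 1.5) partially overlaps it — only the 10.17 mm² overlap (of its 60.75 mm²) is removed, clipping the outline — 1 connected region; (whole slice rotated 20° about Z — lengths, areas and connectivity unchanged). Overall, the cross-section is a single solid region. Undo the 20° rotation: the query point maps to (8.014, 30.498) in the un-rotated model frame. The nearest boundary edge runs (0.00, 23.50)→(22.00, 23.50); distance from the point to it = 7.00 mm. The point is not inside any of the regions above, so it lies outside the cross-section (7.00 mm from the nearest boundary).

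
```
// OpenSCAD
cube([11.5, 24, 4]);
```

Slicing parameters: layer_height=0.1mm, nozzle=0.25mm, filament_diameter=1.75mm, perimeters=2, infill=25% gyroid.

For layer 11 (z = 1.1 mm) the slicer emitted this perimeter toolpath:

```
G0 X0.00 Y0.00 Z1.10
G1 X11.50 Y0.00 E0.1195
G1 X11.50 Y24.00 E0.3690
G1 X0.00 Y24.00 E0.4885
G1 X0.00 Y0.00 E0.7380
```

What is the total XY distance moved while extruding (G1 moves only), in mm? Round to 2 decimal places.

71.00 mm

Sum the Euclidean lengths of each G1 segment: total = 71.00 mm.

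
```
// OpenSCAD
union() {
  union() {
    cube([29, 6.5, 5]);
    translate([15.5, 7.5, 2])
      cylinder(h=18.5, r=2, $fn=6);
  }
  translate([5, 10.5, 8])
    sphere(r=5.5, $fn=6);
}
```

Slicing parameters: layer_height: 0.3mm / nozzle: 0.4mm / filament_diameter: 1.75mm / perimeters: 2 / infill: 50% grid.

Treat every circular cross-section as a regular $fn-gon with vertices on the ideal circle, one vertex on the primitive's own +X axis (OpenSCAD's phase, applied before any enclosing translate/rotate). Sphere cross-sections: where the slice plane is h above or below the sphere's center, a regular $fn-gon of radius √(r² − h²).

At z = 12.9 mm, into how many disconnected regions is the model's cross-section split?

2

At z = 12.9 mm: the cube does not reach this height (z outside [0, 5]); the r=2 cylinder at (15.5, 7.5) gives a regular 6-gon of circumradius 2 (constant along its height); Combining (union): only the r=2 cylinder at (15.5, 7.5) is present, so the union is just that shape — 1 connected region; the r=5.5 sphere at (5, 10.5) contributes a regular 6-gon of circumradius √(5.5²−4.9²) = 2.498; Taking the union: the 2 present regions are separate (no shared area or edge), so areas and boundary lengths simply add and each stays a separate island — 2 connected regions. The result has 2 disconnected regions.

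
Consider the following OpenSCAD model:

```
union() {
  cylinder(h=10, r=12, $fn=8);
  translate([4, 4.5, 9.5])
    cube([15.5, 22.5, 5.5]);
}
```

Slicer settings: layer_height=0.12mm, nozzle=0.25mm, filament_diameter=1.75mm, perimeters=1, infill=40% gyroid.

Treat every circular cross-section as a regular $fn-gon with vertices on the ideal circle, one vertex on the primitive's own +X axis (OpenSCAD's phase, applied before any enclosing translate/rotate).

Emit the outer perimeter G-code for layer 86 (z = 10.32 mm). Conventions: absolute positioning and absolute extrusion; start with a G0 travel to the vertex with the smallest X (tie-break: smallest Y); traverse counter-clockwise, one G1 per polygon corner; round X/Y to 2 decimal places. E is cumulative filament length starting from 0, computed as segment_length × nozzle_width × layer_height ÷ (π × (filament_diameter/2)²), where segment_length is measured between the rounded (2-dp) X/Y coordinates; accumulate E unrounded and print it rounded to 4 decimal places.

At z = 10.32 mm: the cylinder is absent (z outside [0, 10]); the cube at (4, 4.5) (footprint 15.5×22.5) is included at this height; Combining (union): only the 15.5×22.5 cube at (4, 4.5) is present, so the union is just that shape — 1 connected region. The outline is a single polygon with 4 vertices. Extrusion per mm of travel: 0.25 × 0.12 / (π × 0.875²) = 0.012473. Accumulating E over each segment gives final E = 0.9479.

G0 X4.00 Y4.50 Z10.32
G1 X19.50 Y4.50 E0.1933
G1 X19.50 Y27.00 E0.4740
G1 X4.00 Y27.00 E0.6673
G1 X4.00 Y4.50 E0.9479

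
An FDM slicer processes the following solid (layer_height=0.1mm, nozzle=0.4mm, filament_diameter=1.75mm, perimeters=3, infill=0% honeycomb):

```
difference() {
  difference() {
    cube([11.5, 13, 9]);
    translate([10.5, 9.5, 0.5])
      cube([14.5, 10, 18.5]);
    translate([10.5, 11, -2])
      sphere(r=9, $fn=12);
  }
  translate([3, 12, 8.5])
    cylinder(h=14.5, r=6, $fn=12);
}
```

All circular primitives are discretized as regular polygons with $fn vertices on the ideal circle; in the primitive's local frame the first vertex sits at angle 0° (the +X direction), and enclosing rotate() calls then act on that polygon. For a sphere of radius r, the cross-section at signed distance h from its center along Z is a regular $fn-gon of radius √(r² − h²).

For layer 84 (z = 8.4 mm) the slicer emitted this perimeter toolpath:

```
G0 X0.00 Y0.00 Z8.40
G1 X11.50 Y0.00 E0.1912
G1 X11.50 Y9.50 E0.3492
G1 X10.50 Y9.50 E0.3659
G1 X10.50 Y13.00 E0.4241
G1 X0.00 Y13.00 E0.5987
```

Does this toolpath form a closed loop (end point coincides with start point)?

Start point (G0): (0.00, 0.00). End point (last G1): the path does not return to the start — open.

no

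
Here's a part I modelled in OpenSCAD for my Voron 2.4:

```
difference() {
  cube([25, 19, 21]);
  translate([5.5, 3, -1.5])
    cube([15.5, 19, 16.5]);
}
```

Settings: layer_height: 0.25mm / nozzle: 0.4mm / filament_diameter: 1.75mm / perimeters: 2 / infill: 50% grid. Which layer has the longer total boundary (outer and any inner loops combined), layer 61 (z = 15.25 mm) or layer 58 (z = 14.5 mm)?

layer 58 (z = 14.5 mm)

Layer 61 (z = 15.25): the cube is present — its section is the full 25×19 rectangle (perimeter 88.00 mm); the cube at (5.5, 3) is absent (z outside [-1.5, 15]); Taking the first minus the rest: none of the subtracted shapes is present at this height, so the 25×19 cube is unchanged — boundary = 88.00 mm. So its perimeter = 88.00 mm. Layer 58 (z = 14.5): the 25×19 cube contributes its full rectangle (perimeter 88.00 mm); the cube at (5.5, 3) (footprint 15.5×19) is included at this height (perimeter 69.00 mm); After the difference (first − rest): starting from the 25×19 cube, the 15.5×19 cube at (5.5, 3) partially overlaps it — only the 248.00 mm² overlap (of its 294.50 mm²) is removed, clipping the outline — boundary = 120.00 mm. So its perimeter = 120.00 mm. Layer 58 is larger (120.00 vs 88.00 mm).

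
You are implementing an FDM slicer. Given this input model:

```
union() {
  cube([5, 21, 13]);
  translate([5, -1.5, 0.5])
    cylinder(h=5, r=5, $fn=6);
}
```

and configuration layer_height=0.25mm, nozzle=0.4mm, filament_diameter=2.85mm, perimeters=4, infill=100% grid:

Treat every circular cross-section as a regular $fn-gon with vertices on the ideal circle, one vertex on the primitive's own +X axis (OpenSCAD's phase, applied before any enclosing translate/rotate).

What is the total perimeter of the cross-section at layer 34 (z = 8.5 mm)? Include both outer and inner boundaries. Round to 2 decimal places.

52.00 mm

At z = 8.5 mm: the 5×21 cube contributes its full rectangle (perimeter 52.00 mm); the cylinder at (5, -1.5) is absent (z outside [0.5, 5.5]); Merging all regions: only the 5×21 cube is present, so the union is just that shape — boundary = 52.00 mm. Overall, the cross-section is a single solid region. Total boundary length (outer) = 52.00 mm.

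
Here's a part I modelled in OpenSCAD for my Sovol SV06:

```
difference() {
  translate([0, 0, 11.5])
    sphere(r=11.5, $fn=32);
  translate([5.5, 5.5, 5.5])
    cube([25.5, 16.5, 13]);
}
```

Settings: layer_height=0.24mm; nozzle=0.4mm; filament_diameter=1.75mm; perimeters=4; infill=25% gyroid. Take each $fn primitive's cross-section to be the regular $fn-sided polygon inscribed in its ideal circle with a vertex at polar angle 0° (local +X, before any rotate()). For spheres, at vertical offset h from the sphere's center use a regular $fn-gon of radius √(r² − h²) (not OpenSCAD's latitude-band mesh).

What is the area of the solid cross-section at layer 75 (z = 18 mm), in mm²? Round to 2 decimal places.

278.27 mm²

At z = 18 mm: the sphere: section is a regular 32-gon, circumradius = √(r²−h²) = √(11.5²−6.5²) = 9.487 (area = (32/2)·9.487²·sin(360°/32) = 280.93 mm²); the cube at (5.5, 5.5) is present — its section is the full 25.5×16.5 rectangle (area 420.75 mm²); Taking the first minus the rest: starting from the r=11.5 sphere (280.93 mm²), the 25.5×16.5 cube at (5.5, 5.5) partially overlaps it — only the 2.66 mm² overlap (of its 420.75 mm²) is removed, clipping the outline — area = 278.27 mm². Overall, the cross-section is a single solid region. Net area = 278.27 mm².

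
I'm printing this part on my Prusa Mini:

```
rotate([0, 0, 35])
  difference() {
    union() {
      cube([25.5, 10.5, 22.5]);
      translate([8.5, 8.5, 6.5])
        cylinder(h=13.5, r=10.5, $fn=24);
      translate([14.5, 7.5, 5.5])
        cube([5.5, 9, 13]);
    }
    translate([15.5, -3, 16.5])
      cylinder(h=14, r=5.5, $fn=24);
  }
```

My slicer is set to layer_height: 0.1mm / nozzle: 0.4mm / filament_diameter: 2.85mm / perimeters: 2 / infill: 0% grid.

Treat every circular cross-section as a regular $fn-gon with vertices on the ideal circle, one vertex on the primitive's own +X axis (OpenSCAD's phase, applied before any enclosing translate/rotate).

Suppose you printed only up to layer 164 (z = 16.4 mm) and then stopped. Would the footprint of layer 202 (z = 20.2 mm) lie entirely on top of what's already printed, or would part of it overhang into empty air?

entirely on top

Compare the two slices. At z = 16.4: the cube is present — its section is the full 25.5×10.5 rectangle (area 267.75 mm²); the r=10.5 cylinder at (8.5, 8.5) contributes a regular 24-gon of circumradius 10.5 (area = (24/2)·10.500²·sin(360°/24) = 342.42 mm²); the cube at (14.5, 7.5) (footprint 5.5×9) is included at this height (area 49.50 mm²); Taking the union: the regions partially overlap — summed areas 659.67 mm² minus the doubly-counted overlap 219.10 mm² gives 440.56 mm² — area = 440.56 mm²; the cylinder at (15.5, -3) does not reach this height (z outside [16.5, 30.5]); After the difference (first − rest): none of the subtracted shapes is present at this height, so the result so far is unchanged — area = 440.56 mm²; (whole slice rotated 35° about Z — lengths, areas and connectivity unchanged). At z = 20.2: the cube is present — its section is the full 25.5×10.5 rectangle (area 267.75 mm²); the cylinder at (8.5, 8.5) is absent (z outside [6.5, 20]); the cube at (14.5, 7.5) does not reach this height (z outside [5.5, 18.5]); Merging all regions: only the 25.5×10.5 cube is present, so the union is just that shape — area = 267.75 mm²; the r=5.5 cylinder at (15.5, -3) contributes a regular 24-gon of circumradius 5.5 (area = (24/2)·5.500²·sin(360°/24) = 93.95 mm²); Taking the first minus the rest: starting from the result so far (267.75 mm²), the r=5.5 cylinder at (15.5, -3) partially overlaps it — only the 15.88 mm² overlap (of its 93.95 mm²) is removed, clipping the outline — area = 251.87 mm²; (whole slice rotated 35° about Z — lengths, areas and connectivity unchanged). Checking containment: the cross-section at z = 20.2 is a subset of the cross-section at z = 16.4.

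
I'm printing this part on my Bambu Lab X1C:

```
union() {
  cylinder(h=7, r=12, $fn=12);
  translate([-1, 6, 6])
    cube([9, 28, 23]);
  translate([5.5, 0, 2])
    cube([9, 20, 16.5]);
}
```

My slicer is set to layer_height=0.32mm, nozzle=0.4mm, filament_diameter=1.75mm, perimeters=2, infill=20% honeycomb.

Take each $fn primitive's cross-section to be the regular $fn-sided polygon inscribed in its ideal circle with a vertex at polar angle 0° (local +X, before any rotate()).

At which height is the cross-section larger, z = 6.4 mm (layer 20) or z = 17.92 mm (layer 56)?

layer 20 (z = 6.4 mm)

Layer 20 (z = 6.4): the cylinder: section is a regular 12-gon, circumradius r=12 (area = (12/2)·12.000²·sin(360°/12) = 432.00 mm²); the 9×28 cube at (-1, 6) contributes its full rectangle (area 252.00 mm²); the cube at (5.5, 0) is present — its section is the full 9×20 rectangle (area 180.00 mm²); Merging all regions: the regions partially overlap — summed areas 864.00 mm² minus the doubly-counted overlap 115.87 mm² gives 748.13 mm² — area = 748.13 mm². So its area = 748.13 mm². Layer 56 (z = 17.92): the cylinder does not reach this height (z outside [0, 7]); the cube at (-1, 6) (footprint 9×28) is included at this height (area 252.00 mm²); the cube at (5.5, 0) (footprint 9×20) is included at this height (area 180.00 mm²); Combining (union): the regions partially overlap — summed areas 432.00 mm² minus the doubly-counted overlap 35.00 mm² gives 397.00 mm² — area = 397.00 mm². So its area = 397.00 mm². Layer 20 is larger (748.13 vs 397.00 mm²).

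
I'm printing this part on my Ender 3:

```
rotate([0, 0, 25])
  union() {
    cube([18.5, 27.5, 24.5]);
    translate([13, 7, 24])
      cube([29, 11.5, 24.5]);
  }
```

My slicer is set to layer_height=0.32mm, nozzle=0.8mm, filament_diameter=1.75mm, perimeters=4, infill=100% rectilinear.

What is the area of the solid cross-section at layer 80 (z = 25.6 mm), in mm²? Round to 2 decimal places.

333.50 mm²

At z = 25.6 mm: the cube is absent (z outside [0, 24.5]); the cube at (13, 7) is present — its section is the full 29×11.5 rectangle (area 333.50 mm²); Combining (union): only the 29×11.5 cube at (13, 7) is present, so the union is just that shape — area = 333.50 mm²; (whole slice rotated 25° about Z — lengths, areas and connectivity unchanged). Overall, the cross-section is a single solid region. Net area = 333.50 mm².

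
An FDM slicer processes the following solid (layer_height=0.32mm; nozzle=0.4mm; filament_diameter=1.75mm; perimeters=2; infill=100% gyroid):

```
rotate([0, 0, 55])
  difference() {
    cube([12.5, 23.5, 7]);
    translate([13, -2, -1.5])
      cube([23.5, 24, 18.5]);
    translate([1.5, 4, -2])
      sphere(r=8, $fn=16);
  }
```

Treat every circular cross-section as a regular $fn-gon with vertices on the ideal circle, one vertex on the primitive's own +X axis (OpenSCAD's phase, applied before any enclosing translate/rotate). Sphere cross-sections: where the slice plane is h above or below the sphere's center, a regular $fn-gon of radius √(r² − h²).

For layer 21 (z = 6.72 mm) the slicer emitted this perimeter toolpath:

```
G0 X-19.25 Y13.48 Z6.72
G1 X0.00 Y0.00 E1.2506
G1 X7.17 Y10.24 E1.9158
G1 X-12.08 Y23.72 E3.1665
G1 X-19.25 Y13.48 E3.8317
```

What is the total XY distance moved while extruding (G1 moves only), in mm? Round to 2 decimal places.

Sum the Euclidean lengths of each G1 segment: total = 72.00 mm.

72.00 mm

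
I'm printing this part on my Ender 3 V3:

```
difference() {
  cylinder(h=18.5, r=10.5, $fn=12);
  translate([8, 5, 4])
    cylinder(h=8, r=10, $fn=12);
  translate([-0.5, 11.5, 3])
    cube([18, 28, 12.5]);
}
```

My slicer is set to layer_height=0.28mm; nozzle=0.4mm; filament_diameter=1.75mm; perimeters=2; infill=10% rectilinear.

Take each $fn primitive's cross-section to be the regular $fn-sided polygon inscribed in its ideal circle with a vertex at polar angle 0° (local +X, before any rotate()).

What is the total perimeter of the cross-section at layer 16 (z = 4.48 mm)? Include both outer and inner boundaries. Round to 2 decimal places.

66.48 mm

At z = 4.48 mm: the cylinder: section is a regular 12-gon, circumradius r=10.5 (perimeter = 2·12·10.500·sin(180°/12) = 65.22 mm); the cylinder at (8, 5): section is a regular 12-gon, circumradius r=10 (perimeter = 2·12·10.000·sin(180°/12) = 62.12 mm); the cube at (-0.5, 11.5) (footprint 18×28) is included at this height (perimeter 92.00 mm); Subtracting the remaining from the first: starting from the r=10.5 cylinder, the r=10 cylinder at (8, 5) partially overlaps it — only the 133.49 mm² overlap (of its 300.00 mm²) is removed, clipping the outline; the 18×28 cube at (-0.5, 11.5) misses the remaining region (no effect) — boundary = 66.48 mm. Overall, the cross-section is a single solid region. Total boundary length (outer) = 66.48 mm.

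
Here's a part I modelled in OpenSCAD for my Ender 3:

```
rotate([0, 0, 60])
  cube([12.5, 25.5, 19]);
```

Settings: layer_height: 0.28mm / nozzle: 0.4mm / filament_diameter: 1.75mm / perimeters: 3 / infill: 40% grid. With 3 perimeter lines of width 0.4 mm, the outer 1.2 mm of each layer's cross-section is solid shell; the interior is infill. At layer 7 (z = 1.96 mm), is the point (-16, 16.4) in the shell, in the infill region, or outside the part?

At z = 1.96 mm: the cube is present — its section is the full 12.5×25.5 rectangle; (whole slice rotated 60° about Z — lengths, areas and connectivity unchanged). Overall, the cross-section is a single solid region. Undo the 60° rotation: the query point maps to (6.203, 22.056) in the un-rotated model frame. The nearest boundary edge runs (12.50, 25.50)→(0.00, 25.50); distance from the point to it = 3.44 mm. The point is inside the cross-section and 3.44 mm from the nearest boundary — more than the 1.2 mm shell width (3 × 0.4), so it's in the infill interior.

infill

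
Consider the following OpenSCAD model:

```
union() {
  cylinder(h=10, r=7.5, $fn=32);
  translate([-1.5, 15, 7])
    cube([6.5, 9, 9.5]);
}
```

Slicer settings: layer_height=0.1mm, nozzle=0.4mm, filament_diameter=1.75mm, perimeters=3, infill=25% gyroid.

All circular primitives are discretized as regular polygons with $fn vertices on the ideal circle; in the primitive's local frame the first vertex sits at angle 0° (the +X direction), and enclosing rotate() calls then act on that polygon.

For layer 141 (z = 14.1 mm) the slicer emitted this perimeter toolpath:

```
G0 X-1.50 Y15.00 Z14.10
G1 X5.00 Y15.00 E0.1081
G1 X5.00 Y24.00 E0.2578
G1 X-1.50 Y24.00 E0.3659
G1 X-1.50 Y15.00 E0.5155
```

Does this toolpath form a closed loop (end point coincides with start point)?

Start point (G0): (-1.50, 15.00). End point (last G1): the path returns to the start — closed.

yes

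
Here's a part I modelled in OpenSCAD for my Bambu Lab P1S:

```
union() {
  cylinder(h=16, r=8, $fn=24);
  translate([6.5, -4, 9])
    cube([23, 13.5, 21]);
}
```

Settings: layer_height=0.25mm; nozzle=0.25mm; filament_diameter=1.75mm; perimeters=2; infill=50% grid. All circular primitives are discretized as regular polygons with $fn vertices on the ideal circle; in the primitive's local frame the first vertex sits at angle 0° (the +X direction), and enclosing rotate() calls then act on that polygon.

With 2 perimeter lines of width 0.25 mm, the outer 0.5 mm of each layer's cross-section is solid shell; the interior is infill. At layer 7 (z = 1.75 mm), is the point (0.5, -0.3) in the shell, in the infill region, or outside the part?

infill

At z = 1.75 mm: the cylinder: section is a regular 24-gon, circumradius r=8; the cube at (6.5, -4) does not reach this height (z outside [9, 30]); Merging all regions: only the r=8 cylinder is present, so the union is just that shape — 1 connected region. Overall, the cross-section is a single solid region. The nearest boundary edge runs (5.66, -5.66)→(6.93, -4.00); distance from the point to it = 7.35 mm. The point is inside the cross-section and 7.35 mm from the nearest boundary — more than the 0.5 mm shell width (2 × 0.25), so it's in the infill interior.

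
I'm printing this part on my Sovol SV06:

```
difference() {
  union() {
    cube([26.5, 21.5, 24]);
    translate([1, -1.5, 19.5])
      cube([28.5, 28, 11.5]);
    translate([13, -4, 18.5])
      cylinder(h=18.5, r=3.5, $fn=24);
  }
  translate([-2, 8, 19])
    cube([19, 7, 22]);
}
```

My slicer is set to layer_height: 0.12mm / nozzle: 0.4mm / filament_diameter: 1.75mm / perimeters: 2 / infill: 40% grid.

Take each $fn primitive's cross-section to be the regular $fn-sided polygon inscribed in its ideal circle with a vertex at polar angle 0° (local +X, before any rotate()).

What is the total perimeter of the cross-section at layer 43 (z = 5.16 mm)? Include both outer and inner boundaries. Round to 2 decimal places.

At z = 5.16 mm: the cube is present — its section is the full 26.5×21.5 rectangle (perimeter 96.00 mm); the cube at (1, -1.5) does not reach this height (z outside [19.5, 31]); the cylinder at (13, -4) does not reach this height (z outside [18.5, 37]); Merging all regions: only the 26.5×21.5 cube is present, so the union is just that shape — boundary = 96.00 mm; the cube at (-2, 8) is absent (z outside [19, 41]); After the difference (first − rest): none of the subtracted shapes is present at this height, so the result so far is unchanged — boundary = 96.00 mm. Overall, the cross-section is a single solid region. Total boundary length (outer) = 96.00 mm.

96.00 mm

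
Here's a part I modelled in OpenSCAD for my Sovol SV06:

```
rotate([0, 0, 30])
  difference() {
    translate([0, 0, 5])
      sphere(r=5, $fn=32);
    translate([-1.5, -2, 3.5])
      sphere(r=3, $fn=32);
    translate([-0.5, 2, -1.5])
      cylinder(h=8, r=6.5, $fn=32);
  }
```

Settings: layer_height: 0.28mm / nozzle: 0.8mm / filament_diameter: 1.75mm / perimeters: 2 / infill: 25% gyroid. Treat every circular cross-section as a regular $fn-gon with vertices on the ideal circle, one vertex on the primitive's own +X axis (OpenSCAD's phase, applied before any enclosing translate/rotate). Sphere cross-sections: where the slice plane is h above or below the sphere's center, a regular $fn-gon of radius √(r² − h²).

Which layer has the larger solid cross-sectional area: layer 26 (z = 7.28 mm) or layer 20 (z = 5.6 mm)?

layer 26 (z = 7.28 mm)

Layer 26 (z = 7.28): the r=5 sphere slices to a regular 32-gon of circumradius 4.450 (√(r²−h²) with h=2.28 from center) (area = (32/2)·4.450²·sin(360°/32) = 61.81 mm²); the sphere at (-1.5, -2) does not reach this height (|z−center|=3.780 > r=3); the cylinder at (-0.5, 2) is not intersected at this z (z outside [-1.5, 6.5]); Taking the first minus the rest: none of the subtracted shapes is present at this height, so the r=5 sphere is unchanged — area = 61.81 mm²; (whole slice rotated 30° about Z — lengths, areas and connectivity unchanged). So its area = 61.81 mm². Layer 20 (z = 5.6): the r=5 sphere contributes a regular 32-gon of circumradius √(5²−0.6²) = 4.964 (area = (32/2)·4.964²·sin(360°/32) = 76.91 mm²); the r=3 sphere at (-1.5, -2) contributes a regular 32-gon of circumradius √(3²−2.1²) = 2.142 (area = (32/2)·2.142²·sin(360°/32) = 14.33 mm²); the cylinder at (-0.5, 2): section is a regular 32-gon, circumradius r=6.5 (area = (32/2)·6.500²·sin(360°/32) = 131.88 mm²); Subtracting the remaining from the first: starting from the r=5 sphere (76.91 mm²), the r=3 sphere at (-1.5, -2) lies wholly inside it (removes its full 14.33 mm² and its 13.44 mm outline becomes a hole wall); the r=6.5 cylinder at (-0.5, 2) partially overlaps it — only the 59.69 mm² overlap (of its 131.88 mm²) is removed, clipping the outline — area = 2.90 mm²; (whole slice rotated 30° about Z — lengths, areas and connectivity unchanged). So its area = 2.90 mm². Layer 26 is larger (61.81 vs 2.90 mm²).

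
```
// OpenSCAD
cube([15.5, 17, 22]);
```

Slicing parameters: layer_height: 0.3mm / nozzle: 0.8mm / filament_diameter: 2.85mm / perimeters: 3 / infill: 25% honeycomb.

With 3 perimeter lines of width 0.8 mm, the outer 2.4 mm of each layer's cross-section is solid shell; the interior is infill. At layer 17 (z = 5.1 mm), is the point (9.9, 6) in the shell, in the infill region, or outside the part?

infill

At z = 5.1 mm: the cube is present — its section is the full 15.5×17 rectangle. Overall, the cross-section is a single solid region. The nearest boundary edge runs (15.50, 0.00)→(15.50, 17.00); distance from the point to it = 5.60 mm. The point is inside the cross-section and 5.60 mm from the nearest boundary — more than the 2.4 mm shell width (3 × 0.8), so it's in the infill interior.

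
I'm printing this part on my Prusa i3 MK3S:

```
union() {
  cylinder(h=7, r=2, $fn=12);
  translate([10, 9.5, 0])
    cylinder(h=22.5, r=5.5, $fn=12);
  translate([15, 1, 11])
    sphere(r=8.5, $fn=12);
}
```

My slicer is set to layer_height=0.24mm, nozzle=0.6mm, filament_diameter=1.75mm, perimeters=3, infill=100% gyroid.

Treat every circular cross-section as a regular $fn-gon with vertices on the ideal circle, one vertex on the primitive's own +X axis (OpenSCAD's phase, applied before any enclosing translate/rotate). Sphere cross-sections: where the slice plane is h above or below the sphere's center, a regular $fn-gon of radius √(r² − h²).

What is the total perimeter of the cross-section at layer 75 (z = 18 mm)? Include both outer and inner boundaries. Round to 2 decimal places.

60.56 mm

At z = 18 mm: the cylinder is absent (z outside [0, 7]); the r=5.5 cylinder at (10, 9.5) gives a regular 12-gon of circumradius 5.5 (constant along its height) (perimeter = 2·12·5.500·sin(180°/12) = 34.16 mm); the sphere at (15, 1): section is a regular 12-gon, circumradius = √(r²−h²) = √(8.5²−7²) = 4.822 (perimeter = 2·12·4.822·sin(180°/12) = 29.95 mm); Taking the union: the regions partially overlap (shared area 0.40 mm²), so the edge portions inside another operand are dropped and the merged outline is re-measured after clipping — boundary = 60.56 mm. Overall, the cross-section is a single solid region. Total boundary length (outer) = 60.56 mm.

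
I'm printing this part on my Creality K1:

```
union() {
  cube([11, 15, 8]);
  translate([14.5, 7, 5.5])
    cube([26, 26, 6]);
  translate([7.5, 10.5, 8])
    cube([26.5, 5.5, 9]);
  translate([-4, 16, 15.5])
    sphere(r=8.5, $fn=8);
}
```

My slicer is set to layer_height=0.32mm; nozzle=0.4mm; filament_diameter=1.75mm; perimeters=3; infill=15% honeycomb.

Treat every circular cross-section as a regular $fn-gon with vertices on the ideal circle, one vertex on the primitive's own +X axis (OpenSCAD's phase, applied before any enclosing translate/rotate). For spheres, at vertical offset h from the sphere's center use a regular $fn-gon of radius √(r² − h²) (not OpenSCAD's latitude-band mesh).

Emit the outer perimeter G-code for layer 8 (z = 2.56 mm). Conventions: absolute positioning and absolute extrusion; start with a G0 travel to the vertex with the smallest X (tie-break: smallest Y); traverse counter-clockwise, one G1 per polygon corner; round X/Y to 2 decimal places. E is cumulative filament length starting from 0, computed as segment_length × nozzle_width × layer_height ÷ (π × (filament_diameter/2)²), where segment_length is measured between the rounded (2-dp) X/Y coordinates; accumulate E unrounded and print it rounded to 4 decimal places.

At z = 2.56 mm: the cube (footprint 11×15) is included at this height; the cube at (14.5, 7) is absent (z outside [5.5, 11.5]); the cube at (7.5, 10.5) does not reach this height (z outside [8, 17]); the sphere at (-4, 16) is not intersected at this z (|z−center|=12.940 > r=8.5); Taking the union: only the 11×15 cube is present, so the union is just that shape — 1 connected region. The outline is a single polygon with 4 vertices. Extrusion per mm of travel: 0.4 × 0.32 / (π × 0.875²) = 0.053216. Accumulating E over each segment gives final E = 2.7672.

G0 X0.00 Y0.00 Z2.56
G1 X11.00 Y0.00 E0.5854
G1 X11.00 Y15.00 E1.3836
G1 X0.00 Y15.00 E1.9690
G1 X0.00 Y0.00 E2.7672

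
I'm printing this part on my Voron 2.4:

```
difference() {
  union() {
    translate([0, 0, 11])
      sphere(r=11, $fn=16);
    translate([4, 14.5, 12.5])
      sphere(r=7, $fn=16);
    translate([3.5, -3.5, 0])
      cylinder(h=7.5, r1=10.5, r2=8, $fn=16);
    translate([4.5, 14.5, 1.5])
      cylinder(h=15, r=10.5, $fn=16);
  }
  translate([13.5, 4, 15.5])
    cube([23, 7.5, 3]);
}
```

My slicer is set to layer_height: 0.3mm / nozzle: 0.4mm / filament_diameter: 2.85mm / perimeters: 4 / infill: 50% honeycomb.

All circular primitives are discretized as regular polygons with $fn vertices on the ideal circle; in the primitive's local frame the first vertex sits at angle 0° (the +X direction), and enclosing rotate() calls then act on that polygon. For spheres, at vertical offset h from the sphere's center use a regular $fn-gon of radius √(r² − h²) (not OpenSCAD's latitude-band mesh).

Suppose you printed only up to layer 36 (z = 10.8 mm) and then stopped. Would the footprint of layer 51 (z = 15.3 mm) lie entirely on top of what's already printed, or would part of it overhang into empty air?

entirely on top

Compare the two slices. At z = 10.8: the sphere: section is a regular 16-gon, circumradius = √(r²−h²) = √(11²−0.2²) = 10.998 (area = (16/2)·10.998²·sin(360°/16) = 370.32 mm²); the r=7 sphere at (4, 14.5) slices to a regular 16-gon of circumradius 6.790 (√(r²−h²) with h=1.7 from center) (area = (16/2)·6.790²·sin(360°/16) = 141.16 mm²); the cone at (3.5, -3.5) does not reach this height (z outside [0, 7.5]); the r=10.5 cylinder at (4.5, 14.5) contributes a regular 16-gon of circumradius 10.5 (area = (16/2)·10.500²·sin(360°/16) = 337.53 mm²); Taking the union: the regions partially overlap — summed areas 849.01 mm² minus the doubly-counted overlap 202.79 mm² gives 646.21 mm² — area = 646.21 mm²; the cube at (13.5, 4) does not reach this height (z outside [15.5, 18.5]); After the difference (first − rest): none of the subtracted shapes is present at this height, so the result so far is unchanged — area = 646.21 mm². At z = 15.3: the r=11 sphere slices to a regular 16-gon of circumradius 10.125 (√(r²−h²) with h=4.3 from center) (area = (16/2)·10.125²·sin(360°/16) = 313.83 mm²); the sphere at (4, 14.5): section is a regular 16-gon, circumradius = √(r²−h²) = √(7²−2.8²) = 6.416 (area = (16/2)·6.416²·sin(360°/16) = 126.01 mm²); the cone at (3.5, -3.5) is not intersected at this z (z outside [0, 7.5]); the cylinder at (4.5, 14.5): section is a regular 16-gon, circumradius r=10.5 (area = (16/2)·10.500²·sin(360°/16) = 337.53 mm²); Combining (union): the regions partially overlap — summed areas 777.37 mm² minus the doubly-counted overlap 174.16 mm² gives 603.20 mm² — area = 603.20 mm²; the cube at (13.5, 4) is not intersected at this z (z outside [15.5, 18.5]); Subtracting the remaining from the first: none of the subtracted shapes is present at this height, so the result so far is unchanged — area = 603.20 mm². Checking containment: the cross-section at z = 15.3 is a subset of the cross-section at z = 10.8.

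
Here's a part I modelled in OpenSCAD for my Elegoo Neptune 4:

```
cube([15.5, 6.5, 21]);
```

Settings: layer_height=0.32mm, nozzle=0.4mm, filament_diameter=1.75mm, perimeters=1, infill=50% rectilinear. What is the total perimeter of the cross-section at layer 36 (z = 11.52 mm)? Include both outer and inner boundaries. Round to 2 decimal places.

44.00 mm

At z = 11.52 mm: the cube is present — its section is the full 15.5×6.5 rectangle (perimeter 44.00 mm). Overall, the cross-section is a single solid region. Total boundary length (outer) = 44.00 mm.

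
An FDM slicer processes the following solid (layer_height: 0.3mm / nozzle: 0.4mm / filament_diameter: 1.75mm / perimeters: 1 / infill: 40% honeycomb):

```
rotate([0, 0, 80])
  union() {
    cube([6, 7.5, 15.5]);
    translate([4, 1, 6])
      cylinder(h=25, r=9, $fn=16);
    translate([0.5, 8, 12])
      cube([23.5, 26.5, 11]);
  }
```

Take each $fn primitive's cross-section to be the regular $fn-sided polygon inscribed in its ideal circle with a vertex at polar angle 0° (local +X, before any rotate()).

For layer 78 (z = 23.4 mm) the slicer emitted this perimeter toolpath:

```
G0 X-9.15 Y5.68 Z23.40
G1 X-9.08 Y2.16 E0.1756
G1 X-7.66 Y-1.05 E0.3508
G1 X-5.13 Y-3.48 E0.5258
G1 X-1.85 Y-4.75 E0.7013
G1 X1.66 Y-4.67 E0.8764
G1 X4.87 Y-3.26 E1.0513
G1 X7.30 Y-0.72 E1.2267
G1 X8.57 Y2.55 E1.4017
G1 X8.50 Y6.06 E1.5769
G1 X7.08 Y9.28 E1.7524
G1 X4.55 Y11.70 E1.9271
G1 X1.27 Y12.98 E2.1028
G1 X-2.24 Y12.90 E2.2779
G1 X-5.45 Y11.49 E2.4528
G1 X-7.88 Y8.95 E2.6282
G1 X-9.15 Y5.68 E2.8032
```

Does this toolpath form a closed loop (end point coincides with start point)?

Start point (G0): (-9.15, 5.68). End point (last G1): the path returns to the start — closed.

yes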